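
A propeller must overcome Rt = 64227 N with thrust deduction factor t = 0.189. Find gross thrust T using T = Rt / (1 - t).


Formula: T = Rt / (1 - t)
Step 1 — (1 - t) = 1 - 0.189 = 0.811
Step 2 — T = 64227 / 0.811 ≈ 79195 N (5 s.f.)

79195 N


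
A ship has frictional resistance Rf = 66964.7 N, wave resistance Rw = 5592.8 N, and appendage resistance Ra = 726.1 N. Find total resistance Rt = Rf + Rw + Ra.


Formula: Rt = Rf + Rw + Ra
Substituting: Rt = 66964.7 + 5592.8 + 726.1
Result: Rt = 73283.6 N

73283.6 N


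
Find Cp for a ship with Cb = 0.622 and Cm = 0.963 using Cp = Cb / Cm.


Formula: Cp = Cb / Cm
Substituting: Cp = 0.622 / 0.963
Result: Cp ≈ 0.64590 (5 s.f.)

0.64590


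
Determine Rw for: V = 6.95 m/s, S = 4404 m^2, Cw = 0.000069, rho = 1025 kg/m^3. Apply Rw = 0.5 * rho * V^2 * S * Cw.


Formula: Rw = 0.5 * rho * V^2 * S * Cw
Step 1 — V^2 = 6.95^2 = 48.3025
Step 2 — 0.5 * rho * V^2 = 0.5 * 1025 * 48.3025 = 24755.03125
Step 3 — Rw = 24755.03125 * 4404 * 0.000069 ≈ 7522.5 N (5 s.f.)

7522.5 N


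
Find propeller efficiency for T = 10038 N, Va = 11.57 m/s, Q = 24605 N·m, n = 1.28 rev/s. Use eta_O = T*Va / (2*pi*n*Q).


Formula: eta = T * Va / (2 * pi * n * Q)
Step 1 — numerator = T * Va = 10038 * 11.57 = 116139.66
Step 2 — 2 * pi * n = 2 * pi * 1.28 = 8.042477
Step 3 — denominator = 8.042477 * 24605 = 197885.15
Step 4 — eta = 116139.66 / 197885.15 ≈ 0.58690 (5 s.f.)

0.58690


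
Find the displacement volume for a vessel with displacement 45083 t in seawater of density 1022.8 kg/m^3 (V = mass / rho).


Formula: V = mass / rho
Step 1 — convert tonnes to kg: 45083 t * 1000 = 45083000 kg
Step 2 — V = 45083000 / 1022.8 ≈ 44078 m^3 (5 s.f.)

44078 m^3


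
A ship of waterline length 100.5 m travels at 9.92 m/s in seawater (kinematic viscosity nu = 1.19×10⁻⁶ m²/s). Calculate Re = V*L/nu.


Formula: Re = V * L / nu
Step 1 — V * L = 9.92 * 100.5 = 996.96 m^2/s
Step 2 — Re = 996.96 / 1.19e-6 = 8.38e+08

8.38e+08


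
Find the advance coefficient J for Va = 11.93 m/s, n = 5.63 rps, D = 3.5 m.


Formula: J = Va / (n * D)
Step 1 — n * D = 5.63 * 3.5 = 19.705
Step 2 — J = 11.93 / 19.705 ≈ 0.60543 (5 s.f.)

0.60543


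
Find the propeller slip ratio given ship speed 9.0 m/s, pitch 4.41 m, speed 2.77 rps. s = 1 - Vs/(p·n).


Formula: s = 1 - Vs / (p * n)
Step 1 — p * n = 4.41 * 2.77 = 12.2157
Step 2 — Vs / (p*n) = 9.0 / 12.2157 = 0.736757 (6 d.p.)
Step 3 — s = 1 - 0.736757 = 0.263243

0.263243


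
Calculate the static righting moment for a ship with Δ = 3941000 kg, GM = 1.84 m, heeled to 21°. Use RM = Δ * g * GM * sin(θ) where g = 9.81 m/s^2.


Formula: GZ = GM * sin(theta); RM = disp * g * GZ
Step 1 — GZ = 1.84 * sin(21°) = 1.84 * 0.358368 = 0.659397 m
Step 2 — RM = 3941000 * 9.81 * 0.659397 ≈ 25493000 N·m (5 s.f.)

25493000 N·m


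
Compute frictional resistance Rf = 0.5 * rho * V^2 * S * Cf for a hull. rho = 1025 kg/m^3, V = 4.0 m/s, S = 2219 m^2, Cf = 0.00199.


Formula: Rf = 0.5 * rho * V^2 * S * Cf
Step 1 — V^2 = 4.0^2 = 16.0
Step 2 — 0.5 * rho * V^2 = 0.5 * 1025 * 16.0 = 8200.0
Step 3 — Rf = 8200.0 * 2219 * 0.00199 ≈ 36210 N (5 s.f.)

36210 N


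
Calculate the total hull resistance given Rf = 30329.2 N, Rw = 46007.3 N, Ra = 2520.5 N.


Formula: Rt = Rf + Rw + Ra
Substituting: Rt = 30329.2 + 46007.3 + 2520.5
Result: Rt = 78857.0 N

78857.0 N


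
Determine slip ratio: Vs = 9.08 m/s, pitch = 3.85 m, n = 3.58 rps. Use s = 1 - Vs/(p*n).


Formula: s = 1 - Vs / (p * n)
Step 1 — p * n = 3.85 * 3.58 = 13.783
Step 2 — Vs / (p*n) = 9.08 / 13.783 = 0.658783 (6 d.p.)
Step 3 — s = 1 - 0.658783 = 0.341217

0.341217


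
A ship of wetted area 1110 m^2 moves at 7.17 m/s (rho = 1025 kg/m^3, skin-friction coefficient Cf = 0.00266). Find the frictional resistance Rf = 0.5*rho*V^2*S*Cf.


Formula: Rf = 0.5 * rho * V^2 * S * Cf
Step 1 — V^2 = 7.17^2 = 51.4089
Step 2 — 0.5 * rho * V^2 = 0.5 * 1025 * 51.4089 = 26347.06125
Step 3 — Rf = 26347.06125 * 1110 * 0.00266 ≈ 77792 N (5 s.f.)

77792 N


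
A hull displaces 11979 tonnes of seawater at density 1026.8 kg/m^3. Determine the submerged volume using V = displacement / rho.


Formula: V = mass / rho
Step 1 — convert tonnes to kg: 11979 t * 1000 = 11979000 kg
Step 2 — V = 11979000 / 1026.8 ≈ 11666 m^3 (5 s.f.)

11666 m^3


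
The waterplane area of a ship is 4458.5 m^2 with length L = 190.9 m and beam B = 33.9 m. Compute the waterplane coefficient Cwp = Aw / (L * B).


Formula: Cwp = Aw / (L * B)
Step 1 — L * B = 190.9 * 33.9 = 6471.51 m^2
Step 2 — Cwp = 4458.5 / 6471.51 ≈ 0.68894 (5 s.f.)

0.68894


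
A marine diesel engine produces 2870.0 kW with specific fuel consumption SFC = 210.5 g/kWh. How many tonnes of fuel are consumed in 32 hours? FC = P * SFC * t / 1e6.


Formula: FC (tonnes) = P * SFC * t / 1,000,000
Step 1 — P * SFC * t = 2870.0 * 210.5 * 32 = 19332320.0 g
Step 2 — FC (tonnes) = 19332320.0 / 1,000,000 ≈ 19.332 tonnes (5 s.f.)

19.332 tonnes


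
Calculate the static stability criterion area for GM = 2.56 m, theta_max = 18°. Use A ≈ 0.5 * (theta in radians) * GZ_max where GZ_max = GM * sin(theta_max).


Formula: GZ_max = GM * sin(theta); Area = 0.5 * theta_rad * GZ_max
Step 1 — GZ_max = 2.56 * sin(18°) = 2.56 * 0.309017 = 0.791084 m
Step 2 — theta_rad = 18 * pi/180 = 0.314159 rad
Step 3 — Area = 0.5 * 0.314159 * 0.791084 ≈ 0.12426 m·rad (5 s.f.)

0.12426 m·rad


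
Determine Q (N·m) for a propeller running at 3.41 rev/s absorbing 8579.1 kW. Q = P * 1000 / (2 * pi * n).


Formula: Q = P_W / (2 * pi * n)
Step 1 — P_W = 8579.1 kW * 1000 = 8579100.0 W
Step 2 — 2 * pi * n = 2 * pi * 3.41 = 21.425662
Step 3 — Q = 8579100.0 / 21.425662 ≈ 400410 N·m (5 s.f.)

400410 N·m


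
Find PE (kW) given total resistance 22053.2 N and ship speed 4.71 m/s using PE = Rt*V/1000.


Formula: PE = Rt * V / 1000 (kW)
Step 1 — PE (W) = 22053.2 * 4.71 = 103870.572 W
Step 2 — PE (kW) = 103870.572 / 1000 ≈ 103.87 kW (5 s.f.)

103.87 kW


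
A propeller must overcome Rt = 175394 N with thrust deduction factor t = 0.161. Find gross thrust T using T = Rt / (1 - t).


Formula: T = Rt / (1 - t)
Step 1 — (1 - t) = 1 - 0.161 = 0.839
Step 2 — T = 175394 / 0.839 ≈ 209050 N (5 s.f.)

209050 N


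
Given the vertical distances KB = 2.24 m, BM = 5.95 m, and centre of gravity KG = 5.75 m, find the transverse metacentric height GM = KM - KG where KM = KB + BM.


Formula: GM = KB + BM - KG
Step 1 — KM = KB + BM = 2.24 + 5.95 = 8.19 m
Step 2 — GM = KM - KG = 8.19 - 5.75 = 2.44 m

2.44 m


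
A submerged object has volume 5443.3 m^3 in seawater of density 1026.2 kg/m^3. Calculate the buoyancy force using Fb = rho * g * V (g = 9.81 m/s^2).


Formula: Fb = rho * g * V
Substituting: Fb = 1026.2 * 9.81 * 5443.3
Intermediate: 1026.2 * 9.81 = 10067.022
Result: Fb = 10067.022 * 5443.3 ≈ 54798000 N (5 s.f.)

54798000 N


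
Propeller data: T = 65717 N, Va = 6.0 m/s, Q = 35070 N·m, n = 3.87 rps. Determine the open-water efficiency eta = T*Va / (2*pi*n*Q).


Formula: eta = T * Va / (2 * pi * n * Q)
Step 1 — numerator = T * Va = 65717 * 6.0 = 394302.0
Step 2 — 2 * pi * n = 2 * pi * 3.87 = 24.315927
Step 3 — denominator = 24.315927 * 35070 = 852759.56
Step 4 — eta = 394302.0 / 852759.56 ≈ 0.46238 (5 s.f.)

0.46238


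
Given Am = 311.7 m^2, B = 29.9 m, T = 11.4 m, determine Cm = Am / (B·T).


Formula: Cm = Am / (B * T)
Step 1 — B * T = 29.9 * 11.4 = 340.86 m^2
Step 2 — Cm = 311.7 / 340.86 ≈ 0.91445 (5 s.f.)

0.91445


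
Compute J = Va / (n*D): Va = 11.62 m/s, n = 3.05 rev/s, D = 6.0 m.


Formula: J = Va / (n * D)
Step 1 — n * D = 3.05 * 6.0 = 18.3
Step 2 — J = 11.62 / 18.3 ≈ 0.63497 (5 s.f.)

0.63497


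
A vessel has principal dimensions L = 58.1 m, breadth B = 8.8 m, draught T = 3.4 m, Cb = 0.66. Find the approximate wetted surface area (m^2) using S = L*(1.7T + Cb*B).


Formula: S = 1.7*L*T + V/T with V = Cb*L*B*T, i.e. S = L * (1.7*T + Cb*B)
Step 1 — 1.7*T = 1.7 * 3.4 = 5.78 m
Step 2 — Cb*B = 0.66 * 8.8 = 5.808 m
Step 3 — 1.7*T + Cb*B = 5.78 + 5.808 = 11.588 m
Step 4 — S = 58.1 * 11.588 ≈ 673.26 m^2 (5 s.f.)

673.26 m^2


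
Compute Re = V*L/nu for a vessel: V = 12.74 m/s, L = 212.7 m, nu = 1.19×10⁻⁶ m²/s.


Formula: Re = V * L / nu
Step 1 — V * L = 12.74 * 212.7 = 2709.798 m^2/s
Step 2 — Re = 2709.798 / 1.19e-6 = 2.28e+09

2.28e+09


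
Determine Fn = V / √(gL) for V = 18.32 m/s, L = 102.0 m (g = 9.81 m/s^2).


Formula: Fn = V / sqrt(g * L)
Step 1 — g * L = 9.81 * 102.0 = 1000.62
Step 2 — sqrt(g * L) = sqrt(1000.62) = 31.632578
Step 3 — Fn = 18.32 / 31.632578 ≈ 0.57915 (5 s.f.)

0.57915


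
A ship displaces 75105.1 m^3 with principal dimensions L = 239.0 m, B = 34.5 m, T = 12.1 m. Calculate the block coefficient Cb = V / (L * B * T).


Formula: Cb = V / (L * B * T)
Step 1 — L * B * T = 239.0 * 34.5 * 12.1 = 99770.55 m^3
Step 2 — Cb = 75105.1 / 99770.55 ≈ 0.75278 (5 s.f.)

0.75278


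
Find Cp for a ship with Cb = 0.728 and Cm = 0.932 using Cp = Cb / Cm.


Formula: Cp = Cb / Cm
Substituting: Cp = 0.728 / 0.932
Result: Cp ≈ 0.78112 (5 s.f.)

0.78112


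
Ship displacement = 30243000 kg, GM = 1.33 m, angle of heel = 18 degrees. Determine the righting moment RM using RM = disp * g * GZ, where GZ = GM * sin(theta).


Formula: GZ = GM * sin(theta); RM = disp * g * GZ
Step 1 — GZ = 1.33 * sin(18°) = 1.33 * 0.309017 = 0.410993 m
Step 2 — RM = 30243000 * 9.81 * 0.410993 ≈ 121930000 N·m (5 s.f.)

121930000 N·m


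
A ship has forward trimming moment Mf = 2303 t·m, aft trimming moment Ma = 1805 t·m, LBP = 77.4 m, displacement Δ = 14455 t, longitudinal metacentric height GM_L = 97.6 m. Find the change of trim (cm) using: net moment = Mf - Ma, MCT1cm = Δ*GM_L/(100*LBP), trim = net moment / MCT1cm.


Formula: net trimming moment = Mf - Ma; MCT1cm = Δ*GM_L/(100*LBP); trim = net moment / MCT1cm
Step 1 — net trimming moment = 2303 - 1805 = 498 t·m
Step 2 — MCT1cm = 14455 * 97.6 / (100 * 77.4) = 182.2749 t·m/cm
Step 3 — trim = 498 / 182.2749 ≈ 2.7321 cm (5 s.f.)

2.7321 cm


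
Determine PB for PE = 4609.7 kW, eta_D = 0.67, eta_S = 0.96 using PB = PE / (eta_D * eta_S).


Formula: PB = PE / (eta_D * eta_S)
Step 1 — combined efficiency = eta_D * eta_S = 0.67 * 0.96 = 0.6432
Step 2 — PB = 4609.7 / 0.6432 ≈ 7166.8 kW (5 s.f.)

7166.8 kW


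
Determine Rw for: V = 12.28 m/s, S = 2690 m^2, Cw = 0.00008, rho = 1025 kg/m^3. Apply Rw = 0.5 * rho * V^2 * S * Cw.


Formula: Rw = 0.5 * rho * V^2 * S * Cw
Step 1 — V^2 = 12.28^2 = 150.7984
Step 2 — 0.5 * rho * V^2 = 0.5 * 1025 * 150.7984 = 77284.18
Step 3 — Rw = 77284.18 * 2690 * 0.00008 ≈ 16632 N (5 s.f.)

16632 N


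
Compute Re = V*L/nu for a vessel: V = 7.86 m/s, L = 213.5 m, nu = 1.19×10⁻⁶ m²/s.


Formula: Re = V * L / nu
Step 1 — V * L = 7.86 * 213.5 = 1678.11 m^2/s
Step 2 — Re = 1678.11 / 1.19e-6 = 1.41e+09

1.41e+09


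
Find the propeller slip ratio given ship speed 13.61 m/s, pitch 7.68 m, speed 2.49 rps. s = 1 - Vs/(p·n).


Formula: s = 1 - Vs / (p * n)
Step 1 — p * n = 7.68 * 2.49 = 19.1232
Step 2 — Vs / (p*n) = 13.61 / 19.1232 = 0.711701 (6 d.p.)
Step 3 — s = 1 - 0.711701 = 0.288299

0.288299


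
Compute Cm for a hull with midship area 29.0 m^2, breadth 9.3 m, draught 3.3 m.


Formula: Cm = Am / (B * T)
Step 1 — B * T = 9.3 * 3.3 = 30.69 m^2
Step 2 — Cm = 29.0 / 30.69 ≈ 0.94493 (5 s.f.)

0.94493


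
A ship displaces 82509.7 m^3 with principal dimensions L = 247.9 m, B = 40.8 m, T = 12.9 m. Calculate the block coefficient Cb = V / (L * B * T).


Formula: Cb = V / (L * B * T)
Step 1 — L * B * T = 247.9 * 40.8 * 12.9 = 130474.728 m^3
Step 2 — Cb = 82509.7 / 130474.728 ≈ 0.63238 (5 s.f.)

0.63238


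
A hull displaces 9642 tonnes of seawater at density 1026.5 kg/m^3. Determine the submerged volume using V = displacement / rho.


Formula: V = mass / rho
Step 1 — convert tonnes to kg: 9642 t * 1000 = 9642000 kg
Step 2 — V = 9642000 / 1026.5 ≈ 9393.1 m^3 (5 s.f.)

9393.1 m^3


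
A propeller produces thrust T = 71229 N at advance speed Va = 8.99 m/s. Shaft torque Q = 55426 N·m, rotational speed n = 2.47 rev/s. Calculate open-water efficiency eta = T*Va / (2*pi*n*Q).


Formula: eta = T * Va / (2 * pi * n * Q)
Step 1 — numerator = T * Va = 71229 * 8.99 = 640348.71
Step 2 — 2 * pi * n = 2 * pi * 2.47 = 15.519468
Step 3 — denominator = 15.519468 * 55426 = 860182.03
Step 4 — eta = 640348.71 / 860182.03 ≈ 0.74443 (5 s.f.)

0.74443


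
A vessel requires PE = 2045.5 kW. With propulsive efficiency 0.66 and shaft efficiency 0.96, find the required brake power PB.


Formula: PB = PE / (eta_D * eta_S)
Step 1 — combined efficiency = eta_D * eta_S = 0.66 * 0.96 = 0.6336
Step 2 — PB = 2045.5 / 0.6336 ≈ 3228.4 kW (5 s.f.)

3228.4 kW


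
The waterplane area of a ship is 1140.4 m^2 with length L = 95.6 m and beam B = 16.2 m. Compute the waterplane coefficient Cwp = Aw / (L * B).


Formula: Cwp = Aw / (L * B)
Step 1 — L * B = 95.6 * 16.2 = 1548.72 m^2
Step 2 — Cwp = 1140.4 / 1548.72 ≈ 0.73635 (5 s.f.)

0.73635


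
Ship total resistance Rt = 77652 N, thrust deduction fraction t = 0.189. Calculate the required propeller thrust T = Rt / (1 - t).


Formula: T = Rt / (1 - t)
Step 1 — (1 - t) = 1 - 0.189 = 0.811
Step 2 — T = 77652 / 0.811 ≈ 95748 N (5 s.f.)

95748 N


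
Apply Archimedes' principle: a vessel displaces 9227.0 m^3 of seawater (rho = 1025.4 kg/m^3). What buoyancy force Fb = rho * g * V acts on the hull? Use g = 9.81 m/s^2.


Formula: Fb = rho * g * V
Substituting: Fb = 1025.4 * 9.81 * 9227.0
Intermediate: 1025.4 * 9.81 = 10059.174
Result: Fb = 10059.174 * 9227.0 ≈ 92816000 N (5 s.f.)

92816000 N


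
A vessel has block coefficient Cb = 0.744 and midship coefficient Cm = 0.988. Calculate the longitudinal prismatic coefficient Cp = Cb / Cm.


Formula: Cp = Cb / Cm
Substituting: Cp = 0.744 / 0.988
Result: Cp ≈ 0.75304 (5 s.f.)

0.75304


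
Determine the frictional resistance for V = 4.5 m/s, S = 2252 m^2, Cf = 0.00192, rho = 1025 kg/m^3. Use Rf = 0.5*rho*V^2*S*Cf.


Formula: Rf = 0.5 * rho * V^2 * S * Cf
Step 1 — V^2 = 4.5^2 = 20.25
Step 2 — 0.5 * rho * V^2 = 0.5 * 1025 * 20.25 = 10378.125
Step 3 — Rf = 10378.125 * 2252 * 0.00192 ≈ 44873 N (5 s.f.)

44873 N


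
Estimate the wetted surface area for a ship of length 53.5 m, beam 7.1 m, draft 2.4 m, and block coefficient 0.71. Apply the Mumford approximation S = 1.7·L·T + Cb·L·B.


Formula: S = 1.7*L*T + V/T with V = Cb*L*B*T, i.e. S = L * (1.7*T + Cb*B)
Step 1 — 1.7*T = 1.7 * 2.4 = 4.08 m
Step 2 — Cb*B = 0.71 * 7.1 = 5.041 m
Step 3 — 1.7*T + Cb*B = 4.08 + 5.041 = 9.121 m
Step 4 — S = 53.5 * 9.121 ≈ 487.97 m^2 (5 s.f.)

487.97 m^2


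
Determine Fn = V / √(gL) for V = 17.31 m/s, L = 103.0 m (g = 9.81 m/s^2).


Formula: Fn = V / sqrt(g * L)
Step 1 — g * L = 9.81 * 103.0 = 1010.43
Step 2 — sqrt(g * L) = sqrt(1010.43) = 31.787262
Step 3 — Fn = 17.31 / 31.787262 ≈ 0.54456 (5 s.f.)

0.54456


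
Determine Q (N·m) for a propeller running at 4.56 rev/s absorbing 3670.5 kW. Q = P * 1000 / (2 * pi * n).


Formula: Q = P_W / (2 * pi * n)
Step 1 — P_W = 3670.5 kW * 1000 = 3670500.0 W
Step 2 — 2 * pi * n = 2 * pi * 4.56 = 28.651325
Step 3 — Q = 3670500.0 / 28.651325 ≈ 128110 N·m (5 s.f.)

128110 N·m


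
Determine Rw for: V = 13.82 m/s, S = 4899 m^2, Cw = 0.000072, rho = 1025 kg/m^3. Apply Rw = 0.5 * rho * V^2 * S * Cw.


Formula: Rw = 0.5 * rho * V^2 * S * Cw
Step 1 — V^2 = 13.82^2 = 190.9924
Step 2 — 0.5 * rho * V^2 = 0.5 * 1025 * 190.9924 = 97883.605
Step 3 — Rw = 97883.605 * 4899 * 0.000072 ≈ 34526 N (5 s.f.)

34526 N


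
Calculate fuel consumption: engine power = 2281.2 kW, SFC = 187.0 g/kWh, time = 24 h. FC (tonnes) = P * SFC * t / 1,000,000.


Formula: FC (tonnes) = P * SFC * t / 1,000,000
Step 1 — P * SFC * t = 2281.2 * 187.0 * 24 = 10238025.6 g
Step 2 — FC (tonnes) = 10238025.6 / 1,000,000 ≈ 10.238 tonnes (5 s.f.)

10.238 tonnes


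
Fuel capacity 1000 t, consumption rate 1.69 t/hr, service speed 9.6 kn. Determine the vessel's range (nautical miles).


Formula: endurance = fuel / rate; range = endurance * speed
Step 1 — endurance = 1000 / 1.69 = 591.716 hours
Step 2 — range = 591.716 * 9.6 ≈ 5680.5 nautical miles (5 s.f.)

5680.5 NM


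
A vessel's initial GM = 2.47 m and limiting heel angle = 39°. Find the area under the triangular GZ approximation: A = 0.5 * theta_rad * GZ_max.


Formula: GZ_max = GM * sin(theta); Area = 0.5 * theta_rad * GZ_max
Step 1 — GZ_max = 2.47 * sin(39°) = 2.47 * 0.62932 = 1.55442 m
Step 2 — theta_rad = 39 * pi/180 = 0.680678 rad
Step 3 — Area = 0.5 * 0.680678 * 1.55442 ≈ 0.52903 m·rad (5 s.f.)

0.52903 m·rad


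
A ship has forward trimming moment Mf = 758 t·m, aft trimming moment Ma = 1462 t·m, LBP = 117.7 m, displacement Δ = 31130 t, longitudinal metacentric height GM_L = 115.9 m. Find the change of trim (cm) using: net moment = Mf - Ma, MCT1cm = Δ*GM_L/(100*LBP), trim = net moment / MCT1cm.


Formula: net trimming moment = Mf - Ma; MCT1cm = Δ*GM_L/(100*LBP); trim = net moment / MCT1cm
Step 1 — net trimming moment = 758 - 1462 = -704 t·m
Step 2 — MCT1cm = 31130 * 115.9 / (100 * 117.7) = 306.5393 t·m/cm
Step 3 — trim = -704 / 306.5393 ≈ -2.2966 cm (5 s.f.)

-2.2966 cm


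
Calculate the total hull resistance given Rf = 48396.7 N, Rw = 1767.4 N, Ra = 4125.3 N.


Formula: Rt = Rf + Rw + Ra
Substituting: Rt = 48396.7 + 1767.4 + 4125.3
Result: Rt = 54289.4 N

54289.4 N


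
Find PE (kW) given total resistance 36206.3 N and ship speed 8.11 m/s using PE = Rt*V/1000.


Formula: PE = Rt * V / 1000 (kW)
Step 1 — PE (W) = 36206.3 * 8.11 = 293633.093 W
Step 2 — PE (kW) = 293633.093 / 1000 ≈ 293.63 kW (5 s.f.)

293.63 kW


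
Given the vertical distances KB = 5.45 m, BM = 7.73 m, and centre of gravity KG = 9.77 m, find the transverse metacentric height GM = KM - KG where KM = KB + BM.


Formula: GM = KB + BM - KG
Step 1 — KM = KB + BM = 5.45 + 7.73 = 13.18 m
Step 2 — GM = KM - KG = 13.18 - 9.77 = 3.41 m

3.41 m


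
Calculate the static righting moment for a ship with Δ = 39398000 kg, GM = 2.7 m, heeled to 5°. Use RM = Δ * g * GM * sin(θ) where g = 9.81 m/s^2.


Formula: GZ = GM * sin(theta); RM = disp * g * GZ
Step 1 — GZ = 2.7 * sin(5°) = 2.7 * 0.087156 = 0.235321 m
Step 2 — RM = 39398000 * 9.81 * 0.235321 ≈ 90950000 N·m (5 s.f.)

90950000 N·m


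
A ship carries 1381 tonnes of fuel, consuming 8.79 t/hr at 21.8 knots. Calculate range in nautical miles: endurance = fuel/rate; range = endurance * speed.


Formula: endurance = fuel / rate; range = endurance * speed
Step 1 — endurance = 1381 / 8.79 = 157.1104 hours
Step 2 — range = 157.1104 * 21.8 ≈ 3425.0 nautical miles (5 s.f.)

3425.0 NM


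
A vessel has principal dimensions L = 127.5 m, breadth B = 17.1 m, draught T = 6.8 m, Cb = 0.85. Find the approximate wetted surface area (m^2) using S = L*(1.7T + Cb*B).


Formula: S = 1.7*L*T + V/T with V = Cb*L*B*T, i.e. S = L * (1.7*T + Cb*B)
Step 1 — 1.7*T = 1.7 * 6.8 = 11.56 m
Step 2 — Cb*B = 0.85 * 17.1 = 14.535 m
Step 3 — 1.7*T + Cb*B = 11.56 + 14.535 = 26.095 m
Step 4 — S = 127.5 * 26.095 ≈ 3327.1 m^2 (5 s.f.)

3327.1 m^2


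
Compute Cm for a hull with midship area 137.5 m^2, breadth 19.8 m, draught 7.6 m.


Formula: Cm = Am / (B * T)
Step 1 — B * T = 19.8 * 7.6 = 150.48 m^2
Step 2 — Cm = 137.5 / 150.48 ≈ 0.91374 (5 s.f.)

0.91374


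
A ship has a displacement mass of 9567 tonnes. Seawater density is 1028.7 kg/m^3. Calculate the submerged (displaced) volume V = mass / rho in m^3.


Formula: V = mass / rho
Step 1 — convert tonnes to kg: 9567 t * 1000 = 9567000 kg
Step 2 — V = 9567000 / 1028.7 ≈ 9300.1 m^3 (5 s.f.)

9300.1 m^3


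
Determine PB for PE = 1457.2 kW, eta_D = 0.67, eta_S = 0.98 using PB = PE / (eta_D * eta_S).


Formula: PB = PE / (eta_D * eta_S)
Step 1 — combined efficiency = eta_D * eta_S = 0.67 * 0.98 = 0.6566
Step 2 — PB = 1457.2 / 0.6566 ≈ 2219.3 kW (5 s.f.)

2219.3 kW


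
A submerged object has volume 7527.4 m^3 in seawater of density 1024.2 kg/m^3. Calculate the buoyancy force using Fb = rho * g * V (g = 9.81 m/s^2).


Formula: Fb = rho * g * V
Substituting: Fb = 1024.2 * 9.81 * 7527.4
Intermediate: 1024.2 * 9.81 = 10047.402
Result: Fb = 10047.402 * 7527.4 ≈ 75631000 N (5 s.f.)

75631000 N


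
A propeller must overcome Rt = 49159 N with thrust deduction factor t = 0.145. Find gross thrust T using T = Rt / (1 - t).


Formula: T = Rt / (1 - t)
Step 1 — (1 - t) = 1 - 0.145 = 0.855
Step 2 — T = 49159 / 0.855 ≈ 57496 N (5 s.f.)

57496 N


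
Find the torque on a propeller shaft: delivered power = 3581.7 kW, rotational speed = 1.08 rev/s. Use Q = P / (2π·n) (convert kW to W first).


Formula: Q = P_W / (2 * pi * n)
Step 1 — P_W = 3581.7 kW * 1000 = 3581700.0 W
Step 2 — 2 * pi * n = 2 * pi * 1.08 = 6.78584
Step 3 — Q = 3581700.0 / 6.78584 ≈ 527820 N·m (5 s.f.)

527820 N·m


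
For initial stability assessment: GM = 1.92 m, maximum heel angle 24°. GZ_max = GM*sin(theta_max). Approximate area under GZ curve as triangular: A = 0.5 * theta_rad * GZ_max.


Formula: GZ_max = GM * sin(theta); Area = 0.5 * theta_rad * GZ_max
Step 1 — GZ_max = 1.92 * sin(24°) = 1.92 * 0.406737 = 0.780935 m
Step 2 — theta_rad = 24 * pi/180 = 0.418879 rad
Step 3 — Area = 0.5 * 0.418879 * 0.780935 ≈ 0.16356 m·rad (5 s.f.)

0.16356 m·rad


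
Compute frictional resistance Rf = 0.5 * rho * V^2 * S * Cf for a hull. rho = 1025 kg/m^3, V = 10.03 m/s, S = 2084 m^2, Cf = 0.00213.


Formula: Rf = 0.5 * rho * V^2 * S * Cf
Step 1 — V^2 = 10.03^2 = 100.6009
Step 2 — 0.5 * rho * V^2 = 0.5 * 1025 * 100.6009 = 51557.96125
Step 3 — Rf = 51557.96125 * 2084 * 0.00213 ≈ 228860 N (5 s.f.)

228860 N


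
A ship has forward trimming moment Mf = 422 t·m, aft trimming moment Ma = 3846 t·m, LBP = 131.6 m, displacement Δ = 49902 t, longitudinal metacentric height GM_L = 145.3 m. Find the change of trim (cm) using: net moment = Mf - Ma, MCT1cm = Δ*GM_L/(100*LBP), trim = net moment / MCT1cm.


Formula: net trimming moment = Mf - Ma; MCT1cm = Δ*GM_L/(100*LBP); trim = net moment / MCT1cm
Step 1 — net trimming moment = 422 - 3846 = -3424 t·m
Step 2 — MCT1cm = 49902 * 145.3 / (100 * 131.6) = 550.9697 t·m/cm
Step 3 — trim = -3424 / 550.9697 ≈ -6.2145 cm (5 s.f.)

-6.2145 cm


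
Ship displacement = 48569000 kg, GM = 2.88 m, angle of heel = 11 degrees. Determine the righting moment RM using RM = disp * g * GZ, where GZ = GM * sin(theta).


Formula: GZ = GM * sin(theta); RM = disp * g * GZ
Step 1 — GZ = 2.88 * sin(11°) = 2.88 * 0.190809 = 0.54953 m
Step 2 — RM = 48569000 * 9.81 * 0.54953 ≈ 261830000 N·m (5 s.f.)

261830000 N·m


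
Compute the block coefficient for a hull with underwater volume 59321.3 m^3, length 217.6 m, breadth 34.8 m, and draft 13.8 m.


Formula: Cb = V / (L * B * T)
Step 1 — L * B * T = 217.6 * 34.8 * 13.8 = 104500.224 m^3
Step 2 — Cb = 59321.3 / 104500.224 ≈ 0.56767 (5 s.f.)

0.56767


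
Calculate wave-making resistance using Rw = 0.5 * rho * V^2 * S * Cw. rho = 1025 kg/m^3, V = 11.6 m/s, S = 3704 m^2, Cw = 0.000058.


Formula: Rw = 0.5 * rho * V^2 * S * Cw
Step 1 — V^2 = 11.6^2 = 134.56
Step 2 — 0.5 * rho * V^2 = 0.5 * 1025 * 134.56 = 68962.0
Step 3 — Rw = 68962.0 * 3704 * 0.000058 ≈ 14815 N (5 s.f.)

14815 N


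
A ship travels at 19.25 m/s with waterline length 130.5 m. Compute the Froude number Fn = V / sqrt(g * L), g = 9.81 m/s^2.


Formula: Fn = V / sqrt(g * L)
Step 1 — g * L = 9.81 * 130.5 = 1280.205
Step 2 — sqrt(g * L) = sqrt(1280.205) = 35.779952
Step 3 — Fn = 19.25 / 35.779952 ≈ 0.53801 (5 s.f.)

0.53801


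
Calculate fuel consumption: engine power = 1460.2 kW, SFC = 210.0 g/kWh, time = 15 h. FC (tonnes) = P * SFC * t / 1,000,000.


Formula: FC (tonnes) = P * SFC * t / 1,000,000
Step 1 — P * SFC * t = 1460.2 * 210.0 * 15 = 4599630.0 g
Step 2 — FC (tonnes) = 4599630.0 / 1,000,000 ≈ 4.5996 tonnes (5 s.f.)

4.5996 tonnes


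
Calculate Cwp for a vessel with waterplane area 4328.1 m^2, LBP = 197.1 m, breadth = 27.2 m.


Formula: Cwp = Aw / (L * B)
Step 1 — L * B = 197.1 * 27.2 = 5361.12 m^2
Step 2 — Cwp = 4328.1 / 5361.12 ≈ 0.80731 (5 s.f.)

0.80731


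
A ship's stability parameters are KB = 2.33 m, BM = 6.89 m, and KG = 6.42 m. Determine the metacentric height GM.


Formula: GM = KB + BM - KG
Step 1 — KM = KB + BM = 2.33 + 6.89 = 9.22 m
Step 2 — GM = KM - KG = 9.22 - 6.42 = 2.8 m

2.8 m


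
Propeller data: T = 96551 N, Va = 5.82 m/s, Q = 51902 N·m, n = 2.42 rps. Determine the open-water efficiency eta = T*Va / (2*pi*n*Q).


Formula: eta = T * Va / (2 * pi * n * Q)
Step 1 — numerator = T * Va = 96551 * 5.82 = 561926.82
Step 2 — 2 * pi * n = 2 * pi * 2.42 = 15.205308
Step 3 — denominator = 15.205308 * 51902 = 789185.9
Step 4 — eta = 561926.82 / 789185.9 ≈ 0.71203 (5 s.f.)

0.71203


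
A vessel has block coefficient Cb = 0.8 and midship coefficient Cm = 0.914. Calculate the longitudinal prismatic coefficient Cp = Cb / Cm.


Formula: Cp = Cb / Cm
Substituting: Cp = 0.8 / 0.914
Result: Cp ≈ 0.87527 (5 s.f.)

0.87527


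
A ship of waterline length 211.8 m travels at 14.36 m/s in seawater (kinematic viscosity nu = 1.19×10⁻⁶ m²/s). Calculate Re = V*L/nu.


Formula: Re = V * L / nu
Step 1 — V * L = 14.36 * 211.8 = 3041.448 m^2/s
Step 2 — Re = 3041.448 / 1.19e-6 = 2.56e+09

2.56e+09


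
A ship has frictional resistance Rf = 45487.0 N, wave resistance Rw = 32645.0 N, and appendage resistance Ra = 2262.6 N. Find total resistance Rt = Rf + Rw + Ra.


Formula: Rt = Rf + Rw + Ra
Substituting: Rt = 45487.0 + 32645.0 + 2262.6
Result: Rt = 80394.6 N

80394.6 N


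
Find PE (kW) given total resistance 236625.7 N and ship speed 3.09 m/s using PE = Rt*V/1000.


Formula: PE = Rt * V / 1000 (kW)
Step 1 — PE (W) = 236625.7 * 3.09 = 731173.413 W
Step 2 — PE (kW) = 731173.413 / 1000 ≈ 731.17 kW (5 s.f.)

731.17 kW


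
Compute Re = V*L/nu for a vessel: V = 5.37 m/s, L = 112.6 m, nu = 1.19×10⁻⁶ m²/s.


Formula: Re = V * L / nu
Step 1 — V * L = 5.37 * 112.6 = 604.662 m^2/s
Step 2 — Re = 604.662 / 1.19e-6 = 5.08e+08

5.08e+08


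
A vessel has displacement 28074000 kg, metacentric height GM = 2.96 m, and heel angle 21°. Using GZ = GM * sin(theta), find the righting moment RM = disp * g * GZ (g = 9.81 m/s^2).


Formula: GZ = GM * sin(theta); RM = disp * g * GZ
Step 1 — GZ = 2.96 * sin(21°) = 2.96 * 0.358368 = 1.060769 m
Step 2 — RM = 28074000 * 9.81 * 1.060769 ≈ 292140000 N·m (5 s.f.)

292140000 N·m


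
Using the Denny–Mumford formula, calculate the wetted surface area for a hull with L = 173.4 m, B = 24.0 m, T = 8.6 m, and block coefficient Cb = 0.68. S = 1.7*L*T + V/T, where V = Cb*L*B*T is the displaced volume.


Formula: S = 1.7*L*T + V/T with V = Cb*L*B*T, i.e. S = L * (1.7*T + Cb*B)
Step 1 — 1.7*T = 1.7 * 8.6 = 14.62 m
Step 2 — Cb*B = 0.68 * 24.0 = 16.32 m
Step 3 — 1.7*T + Cb*B = 14.62 + 16.32 = 30.94 m
Step 4 — S = 173.4 * 30.94 ≈ 5365.0 m^2 (5 s.f.)

5365.0 m^2


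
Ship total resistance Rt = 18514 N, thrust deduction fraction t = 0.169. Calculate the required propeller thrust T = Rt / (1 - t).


Formula: T = Rt / (1 - t)
Step 1 — (1 - t) = 1 - 0.169 = 0.831
Step 2 — T = 18514 / 0.831 ≈ 22279 N (5 s.f.)

22279 N


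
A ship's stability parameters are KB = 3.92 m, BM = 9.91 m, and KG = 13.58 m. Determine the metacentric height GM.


Formula: GM = KB + BM - KG
Step 1 — KM = KB + BM = 3.92 + 9.91 = 13.83 m
Step 2 — GM = KM - KG = 13.83 - 13.58 = 0.25 m

0.25 m


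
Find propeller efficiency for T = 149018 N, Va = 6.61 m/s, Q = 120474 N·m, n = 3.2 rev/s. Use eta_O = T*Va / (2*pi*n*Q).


Formula: eta = T * Va / (2 * pi * n * Q)
Step 1 — numerator = T * Va = 149018 * 6.61 = 985008.98
Step 2 — 2 * pi * n = 2 * pi * 3.2 = 20.106193
Step 3 — denominator = 20.106193 * 120474 = 2422273.5
Step 4 — eta = 985008.98 / 2422273.5 ≈ 0.40665 (5 s.f.)

0.40665


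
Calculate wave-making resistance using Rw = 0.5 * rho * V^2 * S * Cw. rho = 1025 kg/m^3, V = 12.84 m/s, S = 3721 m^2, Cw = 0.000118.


Formula: Rw = 0.5 * rho * V^2 * S * Cw
Step 1 — V^2 = 12.84^2 = 164.8656
Step 2 — 0.5 * rho * V^2 = 0.5 * 1025 * 164.8656 = 84493.62
Step 3 — Rw = 84493.62 * 3721 * 0.000118 ≈ 37099 N (5 s.f.)

37099 N


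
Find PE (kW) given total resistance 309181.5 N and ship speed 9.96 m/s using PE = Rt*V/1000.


Formula: PE = Rt * V / 1000 (kW)
Step 1 — PE (W) = 309181.5 * 9.96 = 3079447.74 W
Step 2 — PE (kW) = 3079447.74 / 1000 ≈ 3079.4 kW (5 s.f.)

3079.4 kW


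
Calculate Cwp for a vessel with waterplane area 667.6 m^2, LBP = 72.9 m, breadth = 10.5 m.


Formula: Cwp = Aw / (L * B)
Step 1 — L * B = 72.9 * 10.5 = 765.45 m^2
Step 2 — Cwp = 667.6 / 765.45 ≈ 0.87217 (5 s.f.)

0.87217


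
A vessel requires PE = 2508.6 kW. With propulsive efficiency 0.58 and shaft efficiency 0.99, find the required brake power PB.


Formula: PB = PE / (eta_D * eta_S)
Step 1 — combined efficiency = eta_D * eta_S = 0.58 * 0.99 = 0.5742
Step 2 — PB = 2508.6 / 0.5742 ≈ 4368.9 kW (5 s.f.)

4368.9 kW


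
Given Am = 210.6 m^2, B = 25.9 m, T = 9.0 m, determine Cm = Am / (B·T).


Formula: Cm = Am / (B * T)
Step 1 — B * T = 25.9 * 9.0 = 233.1 m^2
Step 2 — Cm = 210.6 / 233.1 ≈ 0.90347 (5 s.f.)

0.90347


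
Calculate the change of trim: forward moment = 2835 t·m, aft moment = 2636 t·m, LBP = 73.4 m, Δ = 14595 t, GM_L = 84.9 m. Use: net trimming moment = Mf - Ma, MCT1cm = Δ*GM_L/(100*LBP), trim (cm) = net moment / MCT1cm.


Formula: net trimming moment = Mf - Ma; MCT1cm = Δ*GM_L/(100*LBP); trim = net moment / MCT1cm
Step 1 — net trimming moment = 2835 - 2636 = 199 t·m
Step 2 — MCT1cm = 14595 * 84.9 / (100 * 73.4) = 168.8168 t·m/cm
Step 3 — trim = 199 / 168.8168 ≈ 1.1788 cm (5 s.f.)

1.1788 cm


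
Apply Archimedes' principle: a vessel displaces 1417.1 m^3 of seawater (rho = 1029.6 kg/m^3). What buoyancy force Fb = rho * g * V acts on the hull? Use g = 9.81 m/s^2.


Formula: Fb = rho * g * V
Substituting: Fb = 1029.6 * 9.81 * 1417.1
Intermediate: 1029.6 * 9.81 = 10100.376
Result: Fb = 10100.376 * 1417.1 ≈ 14313000 N (5 s.f.)

14313000 N


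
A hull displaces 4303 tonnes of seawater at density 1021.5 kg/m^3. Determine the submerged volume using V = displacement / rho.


Formula: V = mass / rho
Step 1 — convert tonnes to kg: 4303 t * 1000 = 4303000 kg
Step 2 — V = 4303000 / 1021.5 ≈ 4212.4 m^3 (5 s.f.)

4212.4 m^3


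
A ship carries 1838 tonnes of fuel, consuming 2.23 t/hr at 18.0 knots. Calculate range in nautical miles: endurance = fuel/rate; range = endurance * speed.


Formula: endurance = fuel / rate; range = endurance * speed
Step 1 — endurance = 1838 / 2.23 = 824.2152 hours
Step 2 — range = 824.2152 * 18.0 ≈ 14836 nautical miles (5 s.f.)

14836 NM


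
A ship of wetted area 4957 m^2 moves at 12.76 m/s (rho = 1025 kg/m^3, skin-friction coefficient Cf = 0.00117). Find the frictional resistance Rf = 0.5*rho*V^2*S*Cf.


Formula: Rf = 0.5 * rho * V^2 * S * Cf
Step 1 — V^2 = 12.76^2 = 162.8176
Step 2 — 0.5 * rho * V^2 = 0.5 * 1025 * 162.8176 = 83444.02
Step 3 — Rf = 83444.02 * 4957 * 0.00117 ≈ 483950 N (5 s.f.)

483950 N


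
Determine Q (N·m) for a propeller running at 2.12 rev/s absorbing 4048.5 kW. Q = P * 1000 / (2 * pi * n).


Formula: Q = P_W / (2 * pi * n)
Step 1 — P_W = 4048.5 kW * 1000 = 4048500.0 W
Step 2 — 2 * pi * n = 2 * pi * 2.12 = 13.320353
Step 3 — Q = 4048500.0 / 13.320353 ≈ 303930 N·m (5 s.f.)

303930 N·m


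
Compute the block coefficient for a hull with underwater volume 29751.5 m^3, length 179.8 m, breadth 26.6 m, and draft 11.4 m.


Formula: Cb = V / (L * B * T)
Step 1 — L * B * T = 179.8 * 26.6 * 11.4 = 54522.552 m^3
Step 2 — Cb = 29751.5 / 54522.552 ≈ 0.54567 (5 s.f.)

0.54567


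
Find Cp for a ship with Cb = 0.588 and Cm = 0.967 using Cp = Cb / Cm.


Formula: Cp = Cb / Cm
Substituting: Cp = 0.588 / 0.967
Result: Cp ≈ 0.60807 (5 s.f.)

0.60807


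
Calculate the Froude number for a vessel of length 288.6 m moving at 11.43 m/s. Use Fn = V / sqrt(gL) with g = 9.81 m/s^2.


Formula: Fn = V / sqrt(g * L)
Step 1 — g * L = 9.81 * 288.6 = 2831.166
Step 2 — sqrt(g * L) = sqrt(2831.166) = 53.208702
Step 3 — Fn = 11.43 / 53.208702 ≈ 0.21481 (5 s.f.)

0.21481


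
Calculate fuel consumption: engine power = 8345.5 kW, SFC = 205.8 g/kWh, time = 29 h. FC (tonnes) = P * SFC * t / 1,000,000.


Formula: FC (tonnes) = P * SFC * t / 1,000,000
Step 1 — P * SFC * t = 8345.5 * 205.8 * 29 = 49807613.1 g
Step 2 — FC (tonnes) = 49807613.1 / 1,000,000 ≈ 49.808 tonnes (5 s.f.)

49.808 tonnes


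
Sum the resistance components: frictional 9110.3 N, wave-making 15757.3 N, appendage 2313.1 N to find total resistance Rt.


Formula: Rt = Rf + Rw + Ra
Substituting: Rt = 9110.3 + 15757.3 + 2313.1
Result: Rt = 27180.7 N

27180.7 N


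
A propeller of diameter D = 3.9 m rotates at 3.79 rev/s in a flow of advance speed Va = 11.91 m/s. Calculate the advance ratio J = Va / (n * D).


Formula: J = Va / (n * D)
Step 1 — n * D = 3.79 * 3.9 = 14.781
Step 2 — J = 11.91 / 14.781 ≈ 0.80576 (5 s.f.)

0.80576


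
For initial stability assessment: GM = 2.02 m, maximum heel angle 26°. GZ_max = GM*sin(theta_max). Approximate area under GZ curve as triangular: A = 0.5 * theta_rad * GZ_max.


Formula: GZ_max = GM * sin(theta); Area = 0.5 * theta_rad * GZ_max
Step 1 — GZ_max = 2.02 * sin(26°) = 2.02 * 0.438371 = 0.885509 m
Step 2 — theta_rad = 26 * pi/180 = 0.453786 rad
Step 3 — Area = 0.5 * 0.453786 * 0.885509 ≈ 0.20092 m·rad (5 s.f.)

0.20092 m·rad


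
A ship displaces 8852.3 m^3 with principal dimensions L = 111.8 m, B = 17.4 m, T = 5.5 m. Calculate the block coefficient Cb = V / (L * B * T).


Formula: Cb = V / (L * B * T)
Step 1 — L * B * T = 111.8 * 17.4 * 5.5 = 10699.26 m^3
Step 2 — Cb = 8852.3 / 10699.26 ≈ 0.82737 (5 s.f.)

0.82737


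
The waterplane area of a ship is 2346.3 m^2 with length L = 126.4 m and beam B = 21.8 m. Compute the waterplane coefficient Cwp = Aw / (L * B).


Formula: Cwp = Aw / (L * B)
Step 1 — L * B = 126.4 * 21.8 = 2755.52 m^2
Step 2 — Cwp = 2346.3 / 2755.52 ≈ 0.85149 (5 s.f.)

0.85149


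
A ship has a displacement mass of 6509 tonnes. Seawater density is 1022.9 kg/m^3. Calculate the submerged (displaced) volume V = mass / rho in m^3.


Formula: V = mass / rho
Step 1 — convert tonnes to kg: 6509 t * 1000 = 6509000 kg
Step 2 — V = 6509000 / 1022.9 ≈ 6363.3 m^3 (5 s.f.)

6363.3 m^3


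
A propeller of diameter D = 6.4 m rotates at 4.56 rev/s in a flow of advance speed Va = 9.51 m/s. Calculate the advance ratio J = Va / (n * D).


Formula: J = Va / (n * D)
Step 1 — n * D = 4.56 * 6.4 = 29.184
Step 2 — J = 9.51 / 29.184 ≈ 0.32586 (5 s.f.)

0.32586


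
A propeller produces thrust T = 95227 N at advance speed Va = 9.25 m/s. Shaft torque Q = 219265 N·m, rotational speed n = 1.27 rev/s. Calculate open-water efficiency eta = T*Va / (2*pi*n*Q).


Formula: eta = T * Va / (2 * pi * n * Q)
Step 1 — numerator = T * Va = 95227 * 9.25 = 880849.75
Step 2 — 2 * pi * n = 2 * pi * 1.27 = 7.979645
Step 3 — denominator = 7.979645 * 219265 = 1749656.86
Step 4 — eta = 880849.75 / 1749656.86 ≈ 0.50344 (5 s.f.)

0.50344


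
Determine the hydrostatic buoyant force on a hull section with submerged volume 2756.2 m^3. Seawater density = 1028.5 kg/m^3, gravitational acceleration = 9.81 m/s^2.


Formula: Fb = rho * g * V
Substituting: Fb = 1028.5 * 9.81 * 2756.2
Intermediate: 1028.5 * 9.81 = 10089.585
Result: Fb = 10089.585 * 2756.2 ≈ 27809000 N (5 s.f.)

27809000 N


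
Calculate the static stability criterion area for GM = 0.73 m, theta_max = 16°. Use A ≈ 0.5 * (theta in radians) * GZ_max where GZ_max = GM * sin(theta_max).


Formula: GZ_max = GM * sin(theta); Area = 0.5 * theta_rad * GZ_max
Step 1 — GZ_max = 0.73 * sin(16°) = 0.73 * 0.275637 = 0.201215 m
Step 2 — theta_rad = 16 * pi/180 = 0.279253 rad
Step 3 — Area = 0.5 * 0.279253 * 0.201215 ≈ 0.028095 m·rad (5 s.f.)

0.028095 m·rad


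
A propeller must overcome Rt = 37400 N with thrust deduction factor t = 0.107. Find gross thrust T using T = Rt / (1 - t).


Formula: T = Rt / (1 - t)
Step 1 — (1 - t) = 1 - 0.107 = 0.893
Step 2 — T = 37400 / 0.893 ≈ 41881 N (5 s.f.)

41881 N


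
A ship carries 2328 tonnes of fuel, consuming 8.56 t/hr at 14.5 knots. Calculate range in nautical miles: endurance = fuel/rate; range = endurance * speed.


Formula: endurance = fuel / rate; range = endurance * speed
Step 1 — endurance = 2328 / 8.56 = 271.9626 hours
Step 2 — range = 271.9626 * 14.5 ≈ 3943.5 nautical miles (5 s.f.)

3943.5 NM


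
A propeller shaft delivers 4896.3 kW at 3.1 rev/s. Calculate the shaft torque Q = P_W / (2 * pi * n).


Formula: Q = P_W / (2 * pi * n)
Step 1 — P_W = 4896.3 kW * 1000 = 4896300.0 W
Step 2 — 2 * pi * n = 2 * pi * 3.1 = 19.477874
Step 3 — Q = 4896300.0 / 19.477874 ≈ 251380 N·m (5 s.f.)

251380 N·m


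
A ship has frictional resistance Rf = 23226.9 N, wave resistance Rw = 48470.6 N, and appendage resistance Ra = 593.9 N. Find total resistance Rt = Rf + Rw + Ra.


Formula: Rt = Rf + Rw + Ra
Substituting: Rt = 23226.9 + 48470.6 + 593.9
Result: Rt = 72291.4 N

72291.4 N


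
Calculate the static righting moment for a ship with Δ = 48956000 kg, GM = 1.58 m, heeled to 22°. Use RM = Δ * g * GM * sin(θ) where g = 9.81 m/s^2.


Formula: GZ = GM * sin(theta); RM = disp * g * GZ
Step 1 — GZ = 1.58 * sin(22°) = 1.58 * 0.374607 = 0.591879 m
Step 2 — RM = 48956000 * 9.81 * 0.591879 ≈ 284250000 N·m (5 s.f.)

284250000 N·m


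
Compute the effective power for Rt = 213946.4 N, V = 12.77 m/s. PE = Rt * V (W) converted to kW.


Formula: PE = Rt * V / 1000 (kW)
Step 1 — PE (W) = 213946.4 * 12.77 = 2732095.528 W
Step 2 — PE (kW) = 2732095.528 / 1000 ≈ 2732.1 kW (5 s.f.)

2732.1 kW


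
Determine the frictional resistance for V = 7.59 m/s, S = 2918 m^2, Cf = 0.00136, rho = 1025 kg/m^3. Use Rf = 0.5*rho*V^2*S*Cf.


Formula: Rf = 0.5 * rho * V^2 * S * Cf
Step 1 — V^2 = 7.59^2 = 57.6081
Step 2 — 0.5 * rho * V^2 = 0.5 * 1025 * 57.6081 = 29524.15125
Step 3 — Rf = 29524.15125 * 2918 * 0.00136 ≈ 117170 N (5 s.f.)

117170 N


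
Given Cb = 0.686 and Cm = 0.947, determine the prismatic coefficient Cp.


Formula: Cp = Cb / Cm
Substituting: Cp = 0.686 / 0.947
Result: Cp ≈ 0.72439 (5 s.f.)

0.72439


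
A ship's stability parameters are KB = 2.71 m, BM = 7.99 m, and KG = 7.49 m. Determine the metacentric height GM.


Formula: GM = KB + BM - KG
Step 1 — KM = KB + BM = 2.71 + 7.99 = 10.7 m
Step 2 — GM = KM - KG = 10.7 - 7.49 = 3.21 m

3.21 m


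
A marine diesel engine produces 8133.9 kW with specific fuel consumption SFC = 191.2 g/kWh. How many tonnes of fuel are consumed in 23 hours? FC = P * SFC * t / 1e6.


Formula: FC (tonnes) = P * SFC * t / 1,000,000
Step 1 — P * SFC * t = 8133.9 * 191.2 * 23 = 35769638.64 g
Step 2 — FC (tonnes) = 35769638.64 / 1,000,000 ≈ 35.770 tonnes (5 s.f.)

35.770 tonnes


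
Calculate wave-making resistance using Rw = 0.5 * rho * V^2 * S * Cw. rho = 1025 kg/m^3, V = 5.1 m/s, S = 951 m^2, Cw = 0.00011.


Formula: Rw = 0.5 * rho * V^2 * S * Cw
Step 1 — V^2 = 5.1^2 = 26.01
Step 2 — 0.5 * rho * V^2 = 0.5 * 1025 * 26.01 = 13330.125
Step 3 — Rw = 13330.125 * 951 * 0.00011 ≈ 1394.5 N (5 s.f.)

1394.5 N
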